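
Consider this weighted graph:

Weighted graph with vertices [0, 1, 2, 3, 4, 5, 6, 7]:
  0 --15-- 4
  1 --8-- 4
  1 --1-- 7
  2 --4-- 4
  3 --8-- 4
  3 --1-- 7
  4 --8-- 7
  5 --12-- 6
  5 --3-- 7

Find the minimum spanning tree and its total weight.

Applying Kruskal's algorithm (sort edges by weight, add if no cycle):
  Add (1,7) w=1
  Add (3,7) w=1
  Add (5,7) w=3
  Add (2,4) w=4
  Add (1,4) w=8
  Skip (3,4) w=8 (creates cycle)
  Skip (4,7) w=8 (creates cycle)
  Add (5,6) w=12
  Add (0,4) w=15
MST weight = 44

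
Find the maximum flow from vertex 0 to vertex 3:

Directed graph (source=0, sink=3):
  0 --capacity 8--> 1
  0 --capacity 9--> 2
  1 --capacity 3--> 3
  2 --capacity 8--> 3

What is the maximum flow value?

Computing max flow:
  Flow on (0->1): 3/8
  Flow on (0->2): 8/9
  Flow on (1->3): 3/3
  Flow on (2->3): 8/8
Maximum flow = 11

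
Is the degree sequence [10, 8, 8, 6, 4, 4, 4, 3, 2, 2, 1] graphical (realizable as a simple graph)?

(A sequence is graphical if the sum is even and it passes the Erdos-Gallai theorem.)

Sum of degrees = 52. Sum is even and passes Erdos-Gallai. The sequence IS graphical.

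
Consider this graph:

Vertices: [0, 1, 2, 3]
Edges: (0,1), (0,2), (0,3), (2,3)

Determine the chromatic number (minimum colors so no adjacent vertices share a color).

The graph has a maximum clique of size 3 (lower bound on chromatic number).
A valid 3-coloring: {0: 0, 1: 1, 2: 1, 3: 2}.
Chromatic number = 3.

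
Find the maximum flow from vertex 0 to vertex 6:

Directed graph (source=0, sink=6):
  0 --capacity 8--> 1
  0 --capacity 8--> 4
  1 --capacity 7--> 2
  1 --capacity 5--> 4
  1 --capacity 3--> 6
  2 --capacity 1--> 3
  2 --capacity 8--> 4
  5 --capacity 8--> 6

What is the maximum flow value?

Computing max flow:
  Flow on (0->1): 3/8
  Flow on (1->6): 3/3
Maximum flow = 3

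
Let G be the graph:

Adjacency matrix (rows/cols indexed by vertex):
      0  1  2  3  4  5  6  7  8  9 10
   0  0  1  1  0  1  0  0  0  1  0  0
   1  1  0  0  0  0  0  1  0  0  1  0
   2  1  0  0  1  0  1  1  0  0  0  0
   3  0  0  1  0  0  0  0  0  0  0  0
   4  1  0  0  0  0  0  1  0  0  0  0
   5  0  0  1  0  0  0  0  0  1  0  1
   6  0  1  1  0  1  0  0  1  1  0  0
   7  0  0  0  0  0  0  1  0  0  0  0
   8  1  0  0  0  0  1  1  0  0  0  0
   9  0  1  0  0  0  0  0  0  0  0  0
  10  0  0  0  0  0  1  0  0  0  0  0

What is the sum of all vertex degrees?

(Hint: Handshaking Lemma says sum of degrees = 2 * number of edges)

Count edges: 14 edges.
By Handshaking Lemma: sum of degrees = 2 * 14 = 28.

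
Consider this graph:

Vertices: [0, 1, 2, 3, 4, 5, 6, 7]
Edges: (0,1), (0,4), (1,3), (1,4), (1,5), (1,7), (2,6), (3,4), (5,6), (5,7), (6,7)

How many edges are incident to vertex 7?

Vertex 7 has neighbors [1, 5, 6], so deg(7) = 3.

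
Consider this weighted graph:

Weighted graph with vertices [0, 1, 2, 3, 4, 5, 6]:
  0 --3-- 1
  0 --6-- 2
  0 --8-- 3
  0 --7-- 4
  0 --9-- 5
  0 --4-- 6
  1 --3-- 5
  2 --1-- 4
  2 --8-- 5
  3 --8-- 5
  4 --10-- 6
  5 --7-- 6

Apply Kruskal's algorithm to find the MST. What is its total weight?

Applying Kruskal's algorithm (sort edges by weight, add if no cycle):
  Add (2,4) w=1
  Add (0,1) w=3
  Add (1,5) w=3
  Add (0,6) w=4
  Add (0,2) w=6
  Skip (0,4) w=7 (creates cycle)
  Skip (5,6) w=7 (creates cycle)
  Add (0,3) w=8
  Skip (2,5) w=8 (creates cycle)
  Skip (3,5) w=8 (creates cycle)
  Skip (0,5) w=9 (creates cycle)
  Skip (4,6) w=10 (creates cycle)
MST weight = 25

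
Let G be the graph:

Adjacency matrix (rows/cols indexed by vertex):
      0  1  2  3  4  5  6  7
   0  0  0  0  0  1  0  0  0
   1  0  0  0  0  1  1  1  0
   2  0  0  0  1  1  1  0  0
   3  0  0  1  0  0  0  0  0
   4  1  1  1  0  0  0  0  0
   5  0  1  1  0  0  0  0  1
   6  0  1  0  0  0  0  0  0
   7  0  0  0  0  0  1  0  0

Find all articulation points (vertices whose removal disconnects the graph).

An articulation point is a vertex whose removal disconnects the graph.
Articulation points: [1, 2, 4, 5]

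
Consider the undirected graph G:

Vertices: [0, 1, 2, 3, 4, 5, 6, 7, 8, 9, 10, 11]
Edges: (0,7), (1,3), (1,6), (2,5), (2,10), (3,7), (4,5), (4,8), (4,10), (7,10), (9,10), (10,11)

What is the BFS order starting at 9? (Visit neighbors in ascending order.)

BFS from vertex 9 (neighbors processed in ascending order):
Visit order: 9, 10, 2, 4, 7, 11, 5, 8, 0, 3, 1, 6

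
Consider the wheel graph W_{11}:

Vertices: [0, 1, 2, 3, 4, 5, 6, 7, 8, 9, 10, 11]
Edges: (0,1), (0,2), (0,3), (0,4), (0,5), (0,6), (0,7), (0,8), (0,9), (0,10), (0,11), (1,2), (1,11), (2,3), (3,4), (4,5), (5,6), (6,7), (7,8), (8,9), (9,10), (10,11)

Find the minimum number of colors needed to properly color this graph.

W_{11} = C_{11} plus a hub adjacent to every cycle vertex.
The outer cycle needs 3 colors (odd cycle); the hub is adjacent to all of them so needs a fresh color.
Chromatic number = 3 + 1 = 4.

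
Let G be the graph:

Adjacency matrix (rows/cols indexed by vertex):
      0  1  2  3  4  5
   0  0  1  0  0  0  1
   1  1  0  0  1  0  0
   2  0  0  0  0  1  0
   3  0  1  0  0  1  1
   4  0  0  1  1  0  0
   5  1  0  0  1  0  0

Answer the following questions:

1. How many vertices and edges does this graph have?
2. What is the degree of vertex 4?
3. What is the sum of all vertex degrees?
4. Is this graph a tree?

Count: 6 vertices, 6 edges.
Vertex 4 has neighbors [2, 3], degree = 2.
Handshaking lemma: 2 * 6 = 12.
A tree on 6 vertices has 5 edges. This graph has 6 edges (1 extra). Not a tree.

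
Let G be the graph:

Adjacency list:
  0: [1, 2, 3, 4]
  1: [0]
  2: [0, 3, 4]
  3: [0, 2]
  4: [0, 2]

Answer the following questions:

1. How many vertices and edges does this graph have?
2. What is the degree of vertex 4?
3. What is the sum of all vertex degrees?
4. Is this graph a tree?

Count: 5 vertices, 6 edges.
Vertex 4 has neighbors [0, 2], degree = 2.
Handshaking lemma: 2 * 6 = 12.
A tree on 5 vertices has 4 edges. This graph has 6 edges (2 extra). Not a tree.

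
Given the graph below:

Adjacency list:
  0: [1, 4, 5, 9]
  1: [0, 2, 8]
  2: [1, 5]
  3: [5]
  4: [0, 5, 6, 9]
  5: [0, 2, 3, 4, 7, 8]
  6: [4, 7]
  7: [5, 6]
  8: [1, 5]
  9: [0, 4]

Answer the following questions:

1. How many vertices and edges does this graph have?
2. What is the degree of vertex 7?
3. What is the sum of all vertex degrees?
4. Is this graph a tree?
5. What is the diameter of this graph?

Count: 10 vertices, 14 edges.
Vertex 7 has neighbors [5, 6], degree = 2.
Handshaking lemma: 2 * 14 = 28.
A tree on 10 vertices has 9 edges. This graph has 14 edges (5 extra). Not a tree.
Diameter (longest shortest path) = 3.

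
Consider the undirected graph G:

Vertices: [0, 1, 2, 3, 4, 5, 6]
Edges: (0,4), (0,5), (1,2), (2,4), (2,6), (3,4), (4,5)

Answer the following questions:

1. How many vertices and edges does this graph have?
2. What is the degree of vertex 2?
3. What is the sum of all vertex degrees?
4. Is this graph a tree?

Count: 7 vertices, 7 edges.
Vertex 2 has neighbors [1, 4, 6], degree = 3.
Handshaking lemma: 2 * 7 = 14.
A tree on 7 vertices has 6 edges. This graph has 7 edges (1 extra). Not a tree.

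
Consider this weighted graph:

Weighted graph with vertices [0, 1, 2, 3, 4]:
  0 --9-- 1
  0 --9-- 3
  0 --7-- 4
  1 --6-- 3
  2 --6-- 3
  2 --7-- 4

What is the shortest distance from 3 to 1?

Using Dijkstra's algorithm from vertex 3:
Shortest path: 3 -> 1
Total weight: 6 = 6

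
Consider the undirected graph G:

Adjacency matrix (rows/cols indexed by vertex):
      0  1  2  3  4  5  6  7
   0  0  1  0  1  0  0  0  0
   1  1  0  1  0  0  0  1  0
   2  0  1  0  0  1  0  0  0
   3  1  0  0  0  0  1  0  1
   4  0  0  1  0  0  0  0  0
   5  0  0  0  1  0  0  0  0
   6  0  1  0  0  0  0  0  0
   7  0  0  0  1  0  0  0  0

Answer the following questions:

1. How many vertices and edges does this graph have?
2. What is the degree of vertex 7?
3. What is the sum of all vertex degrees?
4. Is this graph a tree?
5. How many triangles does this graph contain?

Count: 8 vertices, 7 edges.
Vertex 7 has neighbors [3], degree = 1.
Handshaking lemma: 2 * 7 = 14.
A graph is a tree iff it is connected and has exactly n-1 edges. This graph is connected (all 8 vertices in one component) and has 8-1 = 7 edges. It is a tree.
Number of triangles = 0.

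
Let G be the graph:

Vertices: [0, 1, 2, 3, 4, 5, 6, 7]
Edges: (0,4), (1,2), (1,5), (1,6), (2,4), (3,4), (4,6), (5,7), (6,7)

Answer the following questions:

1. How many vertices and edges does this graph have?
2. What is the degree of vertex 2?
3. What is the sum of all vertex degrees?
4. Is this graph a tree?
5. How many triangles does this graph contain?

Count: 8 vertices, 9 edges.
Vertex 2 has neighbors [1, 4], degree = 2.
Handshaking lemma: 2 * 9 = 18.
A tree on 8 vertices has 7 edges. This graph has 9 edges (2 extra). Not a tree.
Number of triangles = 0.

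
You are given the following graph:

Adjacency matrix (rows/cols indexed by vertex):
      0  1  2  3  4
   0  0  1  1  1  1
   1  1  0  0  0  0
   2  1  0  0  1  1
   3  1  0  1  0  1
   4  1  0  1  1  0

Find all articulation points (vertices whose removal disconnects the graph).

An articulation point is a vertex whose removal disconnects the graph.
Articulation points: [0]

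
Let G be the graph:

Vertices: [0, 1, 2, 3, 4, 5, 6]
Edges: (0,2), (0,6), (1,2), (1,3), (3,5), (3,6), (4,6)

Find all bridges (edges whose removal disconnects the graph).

A bridge is an edge whose removal increases the number of connected components.
Bridges found: (3,5), (4,6)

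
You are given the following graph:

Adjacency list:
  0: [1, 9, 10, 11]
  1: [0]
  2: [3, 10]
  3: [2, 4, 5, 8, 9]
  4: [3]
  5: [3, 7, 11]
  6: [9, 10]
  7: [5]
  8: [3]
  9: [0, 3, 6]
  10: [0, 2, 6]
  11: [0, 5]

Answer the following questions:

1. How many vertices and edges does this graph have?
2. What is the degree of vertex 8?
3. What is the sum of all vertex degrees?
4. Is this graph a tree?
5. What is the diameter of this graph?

Count: 12 vertices, 14 edges.
Vertex 8 has neighbors [3], degree = 1.
Handshaking lemma: 2 * 14 = 28.
A tree on 12 vertices has 11 edges. This graph has 14 edges (3 extra). Not a tree.
Diameter (longest shortest path) = 4.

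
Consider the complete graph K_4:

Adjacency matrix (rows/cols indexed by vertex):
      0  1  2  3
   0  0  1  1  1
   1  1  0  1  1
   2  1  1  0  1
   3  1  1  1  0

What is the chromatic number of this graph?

In K_4, every vertex is adjacent to every other vertex.
Each vertex needs a unique color.
Chromatic number = 4.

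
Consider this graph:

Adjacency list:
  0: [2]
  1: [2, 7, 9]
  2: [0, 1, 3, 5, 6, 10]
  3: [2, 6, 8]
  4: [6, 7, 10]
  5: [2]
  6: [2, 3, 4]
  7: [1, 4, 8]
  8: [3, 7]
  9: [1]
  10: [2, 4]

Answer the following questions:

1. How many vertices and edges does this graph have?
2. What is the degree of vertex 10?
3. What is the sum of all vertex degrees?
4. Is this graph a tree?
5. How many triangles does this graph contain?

Count: 11 vertices, 14 edges.
Vertex 10 has neighbors [2, 4], degree = 2.
Handshaking lemma: 2 * 14 = 28.
A tree on 11 vertices has 10 edges. This graph has 14 edges (4 extra). Not a tree.
Number of triangles = 1.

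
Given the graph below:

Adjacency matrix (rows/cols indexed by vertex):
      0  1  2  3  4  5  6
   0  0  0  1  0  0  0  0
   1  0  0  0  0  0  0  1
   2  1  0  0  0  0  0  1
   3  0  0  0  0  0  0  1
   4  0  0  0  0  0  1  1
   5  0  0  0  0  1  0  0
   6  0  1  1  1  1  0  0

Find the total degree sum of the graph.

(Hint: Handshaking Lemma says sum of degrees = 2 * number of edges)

Count edges: 6 edges.
By Handshaking Lemma: sum of degrees = 2 * 6 = 12.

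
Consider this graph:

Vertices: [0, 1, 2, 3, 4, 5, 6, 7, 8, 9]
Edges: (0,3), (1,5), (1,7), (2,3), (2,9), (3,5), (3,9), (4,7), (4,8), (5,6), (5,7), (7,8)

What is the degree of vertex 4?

Vertex 4 has neighbors [7, 8], so deg(4) = 2.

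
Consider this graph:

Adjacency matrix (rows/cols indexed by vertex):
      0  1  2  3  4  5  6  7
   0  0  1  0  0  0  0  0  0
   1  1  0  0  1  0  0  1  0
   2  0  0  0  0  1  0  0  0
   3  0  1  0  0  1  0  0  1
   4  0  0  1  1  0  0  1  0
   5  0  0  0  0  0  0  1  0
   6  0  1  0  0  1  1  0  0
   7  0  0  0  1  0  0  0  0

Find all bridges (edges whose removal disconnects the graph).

A bridge is an edge whose removal increases the number of connected components.
Bridges found: (0,1), (2,4), (3,7), (5,6)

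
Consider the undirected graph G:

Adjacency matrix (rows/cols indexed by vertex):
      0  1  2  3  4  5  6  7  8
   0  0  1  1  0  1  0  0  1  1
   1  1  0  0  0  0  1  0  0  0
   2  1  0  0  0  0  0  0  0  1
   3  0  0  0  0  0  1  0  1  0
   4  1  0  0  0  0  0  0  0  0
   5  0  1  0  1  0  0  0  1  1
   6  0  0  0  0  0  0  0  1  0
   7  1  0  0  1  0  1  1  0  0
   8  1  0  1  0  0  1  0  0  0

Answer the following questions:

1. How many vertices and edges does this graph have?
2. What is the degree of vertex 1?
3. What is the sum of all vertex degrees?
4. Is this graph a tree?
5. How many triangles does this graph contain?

Count: 9 vertices, 12 edges.
Vertex 1 has neighbors [0, 5], degree = 2.
Handshaking lemma: 2 * 12 = 24.
A tree on 9 vertices has 8 edges. This graph has 12 edges (4 extra). Not a tree.
Number of triangles = 2.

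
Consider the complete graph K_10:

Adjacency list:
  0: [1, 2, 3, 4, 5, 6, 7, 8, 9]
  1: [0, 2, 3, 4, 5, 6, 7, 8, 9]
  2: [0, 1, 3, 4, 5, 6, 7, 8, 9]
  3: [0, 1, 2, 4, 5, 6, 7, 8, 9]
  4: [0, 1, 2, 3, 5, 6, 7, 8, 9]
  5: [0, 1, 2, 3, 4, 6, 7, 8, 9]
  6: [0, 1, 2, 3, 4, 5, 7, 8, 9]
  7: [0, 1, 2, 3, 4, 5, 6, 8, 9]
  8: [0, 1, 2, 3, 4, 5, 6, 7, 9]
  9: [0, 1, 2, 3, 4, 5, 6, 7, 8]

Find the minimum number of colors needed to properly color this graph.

In K_10, every vertex is adjacent to every other vertex.
Each vertex needs a unique color.
Chromatic number = 10.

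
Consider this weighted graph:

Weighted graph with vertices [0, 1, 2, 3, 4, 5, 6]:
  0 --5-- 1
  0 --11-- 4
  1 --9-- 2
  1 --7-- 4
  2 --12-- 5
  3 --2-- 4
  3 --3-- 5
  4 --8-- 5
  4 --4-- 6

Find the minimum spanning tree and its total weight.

Applying Kruskal's algorithm (sort edges by weight, add if no cycle):
  Add (3,4) w=2
  Add (3,5) w=3
  Add (4,6) w=4
  Add (0,1) w=5
  Add (1,4) w=7
  Skip (4,5) w=8 (creates cycle)
  Add (1,2) w=9
  Skip (0,4) w=11 (creates cycle)
  Skip (2,5) w=12 (creates cycle)
MST weight = 30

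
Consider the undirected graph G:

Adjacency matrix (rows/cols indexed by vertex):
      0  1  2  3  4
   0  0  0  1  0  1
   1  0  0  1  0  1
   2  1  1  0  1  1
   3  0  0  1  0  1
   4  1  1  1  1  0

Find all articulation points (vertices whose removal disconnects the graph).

No articulation points. The graph is biconnected.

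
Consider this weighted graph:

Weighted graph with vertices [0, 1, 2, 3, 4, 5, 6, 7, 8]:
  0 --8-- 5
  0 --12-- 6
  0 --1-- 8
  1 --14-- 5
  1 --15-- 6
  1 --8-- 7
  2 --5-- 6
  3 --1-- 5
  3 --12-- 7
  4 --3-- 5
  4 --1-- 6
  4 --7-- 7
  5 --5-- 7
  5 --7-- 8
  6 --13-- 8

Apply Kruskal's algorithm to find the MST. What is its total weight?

Applying Kruskal's algorithm (sort edges by weight, add if no cycle):
  Add (0,8) w=1
  Add (3,5) w=1
  Add (4,6) w=1
  Add (4,5) w=3
  Add (2,6) w=5
  Add (5,7) w=5
  Skip (4,7) w=7 (creates cycle)
  Add (5,8) w=7
  Skip (0,5) w=8 (creates cycle)
  Add (1,7) w=8
  Skip (0,6) w=12 (creates cycle)
  Skip (3,7) w=12 (creates cycle)
  Skip (6,8) w=13 (creates cycle)
  Skip (1,5) w=14 (creates cycle)
  Skip (1,6) w=15 (creates cycle)
MST weight = 31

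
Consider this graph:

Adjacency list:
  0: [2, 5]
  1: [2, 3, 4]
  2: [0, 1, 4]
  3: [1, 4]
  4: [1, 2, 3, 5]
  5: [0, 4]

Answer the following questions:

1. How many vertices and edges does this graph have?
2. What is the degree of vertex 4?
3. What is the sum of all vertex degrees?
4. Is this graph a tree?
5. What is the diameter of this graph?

Count: 6 vertices, 8 edges.
Vertex 4 has neighbors [1, 2, 3, 5], degree = 4.
Handshaking lemma: 2 * 8 = 16.
A tree on 6 vertices has 5 edges. This graph has 8 edges (3 extra). Not a tree.
Diameter (longest shortest path) = 3.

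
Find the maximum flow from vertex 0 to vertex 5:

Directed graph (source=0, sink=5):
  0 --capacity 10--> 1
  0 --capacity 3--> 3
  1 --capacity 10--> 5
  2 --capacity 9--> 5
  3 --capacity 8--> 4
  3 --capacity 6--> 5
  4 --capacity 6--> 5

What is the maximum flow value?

Computing max flow:
  Flow on (0->1): 10/10
  Flow on (0->3): 3/3
  Flow on (1->5): 10/10
  Flow on (3->5): 3/6
Maximum flow = 13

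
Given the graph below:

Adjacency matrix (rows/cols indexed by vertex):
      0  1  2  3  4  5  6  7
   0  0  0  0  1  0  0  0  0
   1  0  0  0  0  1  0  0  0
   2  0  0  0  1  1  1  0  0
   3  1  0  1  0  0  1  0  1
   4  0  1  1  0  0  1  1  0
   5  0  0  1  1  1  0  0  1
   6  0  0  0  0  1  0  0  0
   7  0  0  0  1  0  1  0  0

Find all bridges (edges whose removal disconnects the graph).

A bridge is an edge whose removal increases the number of connected components.
Bridges found: (0,3), (1,4), (4,6)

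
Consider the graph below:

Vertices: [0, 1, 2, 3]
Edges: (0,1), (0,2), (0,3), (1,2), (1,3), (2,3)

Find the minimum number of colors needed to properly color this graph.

The graph has a maximum clique of size 4 (lower bound on chromatic number).
A valid 4-coloring: {0: 0, 1: 1, 2: 2, 3: 3}.
Chromatic number = 4.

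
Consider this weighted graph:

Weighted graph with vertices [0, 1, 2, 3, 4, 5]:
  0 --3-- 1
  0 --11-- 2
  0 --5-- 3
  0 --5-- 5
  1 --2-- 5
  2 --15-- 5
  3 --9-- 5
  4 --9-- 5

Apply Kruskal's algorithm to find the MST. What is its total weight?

Applying Kruskal's algorithm (sort edges by weight, add if no cycle):
  Add (1,5) w=2
  Add (0,1) w=3
  Skip (0,5) w=5 (creates cycle)
  Add (0,3) w=5
  Skip (3,5) w=9 (creates cycle)
  Add (4,5) w=9
  Add (0,2) w=11
  Skip (2,5) w=15 (creates cycle)
MST weight = 30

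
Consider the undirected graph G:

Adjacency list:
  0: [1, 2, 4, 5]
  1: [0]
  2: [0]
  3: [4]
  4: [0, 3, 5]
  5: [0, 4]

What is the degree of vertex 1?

Vertex 1 has neighbors [0], so deg(1) = 1.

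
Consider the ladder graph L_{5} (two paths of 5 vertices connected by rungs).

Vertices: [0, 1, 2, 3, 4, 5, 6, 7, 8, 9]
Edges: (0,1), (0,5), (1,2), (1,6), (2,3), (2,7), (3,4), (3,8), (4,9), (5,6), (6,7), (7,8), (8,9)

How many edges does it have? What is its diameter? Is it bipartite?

Ladder graph L_{5}: 5 rungs + 2 * (5-1) path edges = 5 + 8 = 13 edges.
Diameter = 5.
Ladder graphs are bipartite (alternating coloring along each path).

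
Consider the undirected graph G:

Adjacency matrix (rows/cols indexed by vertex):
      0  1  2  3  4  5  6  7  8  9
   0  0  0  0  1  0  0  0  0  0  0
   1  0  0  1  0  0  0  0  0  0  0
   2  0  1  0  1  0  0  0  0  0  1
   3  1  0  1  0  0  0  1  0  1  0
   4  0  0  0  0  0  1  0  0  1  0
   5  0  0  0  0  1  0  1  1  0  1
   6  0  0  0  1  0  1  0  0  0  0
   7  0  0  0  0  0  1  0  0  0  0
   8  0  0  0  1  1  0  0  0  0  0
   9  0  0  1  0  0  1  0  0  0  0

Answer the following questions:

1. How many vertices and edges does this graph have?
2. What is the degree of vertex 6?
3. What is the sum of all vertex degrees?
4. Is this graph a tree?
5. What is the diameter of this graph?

Count: 10 vertices, 11 edges.
Vertex 6 has neighbors [3, 5], degree = 2.
Handshaking lemma: 2 * 11 = 22.
A tree on 10 vertices has 9 edges. This graph has 11 edges (2 extra). Not a tree.
Diameter (longest shortest path) = 4.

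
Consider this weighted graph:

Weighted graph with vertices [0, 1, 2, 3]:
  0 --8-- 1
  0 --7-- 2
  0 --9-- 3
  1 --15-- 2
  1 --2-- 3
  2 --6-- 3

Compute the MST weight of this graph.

Applying Kruskal's algorithm (sort edges by weight, add if no cycle):
  Add (1,3) w=2
  Add (2,3) w=6
  Add (0,2) w=7
  Skip (0,1) w=8 (creates cycle)
  Skip (0,3) w=9 (creates cycle)
  Skip (1,2) w=15 (creates cycle)
MST weight = 15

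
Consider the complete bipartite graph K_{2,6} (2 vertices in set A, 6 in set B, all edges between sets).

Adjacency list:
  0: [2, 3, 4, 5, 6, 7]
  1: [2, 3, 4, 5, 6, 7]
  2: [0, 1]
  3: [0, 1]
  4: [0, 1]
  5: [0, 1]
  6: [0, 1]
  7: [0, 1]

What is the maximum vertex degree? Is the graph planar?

Set-A vertices have degree 6; set-B vertices have degree 2. Maximum degree = max(2,6) = 6.
min(2,6) <= 2, so K_{2,6} avoids a K_{3,3} subdivision and is planar.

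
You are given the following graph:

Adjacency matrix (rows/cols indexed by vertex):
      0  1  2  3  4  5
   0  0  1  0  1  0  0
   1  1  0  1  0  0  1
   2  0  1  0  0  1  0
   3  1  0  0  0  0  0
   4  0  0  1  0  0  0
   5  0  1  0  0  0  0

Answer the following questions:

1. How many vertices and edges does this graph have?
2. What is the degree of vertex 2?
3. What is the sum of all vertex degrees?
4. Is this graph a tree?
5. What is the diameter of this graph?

Count: 6 vertices, 5 edges.
Vertex 2 has neighbors [1, 4], degree = 2.
Handshaking lemma: 2 * 5 = 10.
A graph is a tree iff it is connected and has exactly n-1 edges. This graph is connected (all 6 vertices in one component) and has 6-1 = 5 edges. It is a tree.
Diameter (longest shortest path) = 4.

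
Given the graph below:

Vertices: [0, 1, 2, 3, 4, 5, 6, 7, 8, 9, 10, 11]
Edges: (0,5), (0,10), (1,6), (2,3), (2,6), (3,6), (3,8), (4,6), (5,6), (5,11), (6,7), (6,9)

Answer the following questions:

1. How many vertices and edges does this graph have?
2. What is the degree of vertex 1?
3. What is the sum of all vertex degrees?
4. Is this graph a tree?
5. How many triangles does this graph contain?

Count: 12 vertices, 12 edges.
Vertex 1 has neighbors [6], degree = 1.
Handshaking lemma: 2 * 12 = 24.
A tree on 12 vertices has 11 edges. This graph has 12 edges (1 extra). Not a tree.
Number of triangles = 1.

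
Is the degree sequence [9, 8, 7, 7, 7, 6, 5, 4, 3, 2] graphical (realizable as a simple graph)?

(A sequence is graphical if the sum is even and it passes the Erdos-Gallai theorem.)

Sum of degrees = 58. Sum is even and passes Erdos-Gallai. The sequence IS graphical.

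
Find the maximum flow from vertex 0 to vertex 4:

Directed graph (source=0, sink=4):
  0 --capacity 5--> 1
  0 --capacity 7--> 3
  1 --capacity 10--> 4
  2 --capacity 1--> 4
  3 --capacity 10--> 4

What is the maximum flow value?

Computing max flow:
  Flow on (0->1): 5/5
  Flow on (0->3): 7/7
  Flow on (1->4): 5/10
  Flow on (3->4): 7/10
Maximum flow = 12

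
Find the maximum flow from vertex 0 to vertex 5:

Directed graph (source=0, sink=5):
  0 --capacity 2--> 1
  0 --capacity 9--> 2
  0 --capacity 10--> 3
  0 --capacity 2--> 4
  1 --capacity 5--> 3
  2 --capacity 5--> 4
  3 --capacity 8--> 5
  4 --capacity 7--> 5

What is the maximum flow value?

Computing max flow:
  Flow on (0->2): 5/9
  Flow on (0->3): 8/10
  Flow on (0->4): 2/2
  Flow on (2->4): 5/5
  Flow on (3->5): 8/8
  Flow on (4->5): 7/7
Maximum flow = 15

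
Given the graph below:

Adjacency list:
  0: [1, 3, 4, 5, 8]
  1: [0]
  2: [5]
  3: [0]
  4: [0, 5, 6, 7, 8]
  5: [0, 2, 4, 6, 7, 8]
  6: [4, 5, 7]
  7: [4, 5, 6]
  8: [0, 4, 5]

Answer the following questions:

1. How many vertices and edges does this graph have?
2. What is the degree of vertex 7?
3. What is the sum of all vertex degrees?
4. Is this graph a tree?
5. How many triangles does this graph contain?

Count: 9 vertices, 14 edges.
Vertex 7 has neighbors [4, 5, 6], degree = 3.
Handshaking lemma: 2 * 14 = 28.
A tree on 9 vertices has 8 edges. This graph has 14 edges (6 extra). Not a tree.
Number of triangles = 8.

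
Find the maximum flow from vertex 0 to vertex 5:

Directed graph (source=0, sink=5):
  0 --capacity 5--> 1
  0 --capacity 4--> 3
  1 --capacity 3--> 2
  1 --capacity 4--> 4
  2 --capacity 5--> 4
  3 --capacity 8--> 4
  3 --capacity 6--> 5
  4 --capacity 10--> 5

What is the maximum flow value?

Computing max flow:
  Flow on (0->1): 5/5
  Flow on (0->3): 4/4
  Flow on (1->2): 1/3
  Flow on (1->4): 4/4
  Flow on (2->4): 1/5
  Flow on (3->5): 4/6
  Flow on (4->5): 5/10
Maximum flow = 9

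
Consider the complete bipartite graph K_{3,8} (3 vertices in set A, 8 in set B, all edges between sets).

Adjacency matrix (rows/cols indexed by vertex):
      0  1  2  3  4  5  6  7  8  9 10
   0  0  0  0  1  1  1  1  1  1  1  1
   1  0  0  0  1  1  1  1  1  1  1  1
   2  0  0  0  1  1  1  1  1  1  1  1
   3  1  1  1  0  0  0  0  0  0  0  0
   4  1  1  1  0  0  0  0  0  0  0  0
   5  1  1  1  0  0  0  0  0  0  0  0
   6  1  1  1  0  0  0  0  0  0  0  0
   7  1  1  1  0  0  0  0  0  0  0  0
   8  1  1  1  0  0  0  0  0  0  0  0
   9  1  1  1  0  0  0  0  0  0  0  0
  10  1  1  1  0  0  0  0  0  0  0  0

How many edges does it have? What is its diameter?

K_{3,8} has 3 * 8 = 24 edges.
Any vertex reaches any opposite-side vertex in 1 step; same-side vertices reach in 2 steps via any opposite-side vertex.
Diameter = 2.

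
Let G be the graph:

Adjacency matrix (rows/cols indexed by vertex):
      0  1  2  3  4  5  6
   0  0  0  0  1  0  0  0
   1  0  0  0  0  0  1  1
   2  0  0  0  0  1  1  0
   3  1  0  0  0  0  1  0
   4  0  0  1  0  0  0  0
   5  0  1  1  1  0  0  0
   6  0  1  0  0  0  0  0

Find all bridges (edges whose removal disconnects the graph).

A bridge is an edge whose removal increases the number of connected components.
Bridges found: (0,3), (1,5), (1,6), (2,4), (2,5), (3,5)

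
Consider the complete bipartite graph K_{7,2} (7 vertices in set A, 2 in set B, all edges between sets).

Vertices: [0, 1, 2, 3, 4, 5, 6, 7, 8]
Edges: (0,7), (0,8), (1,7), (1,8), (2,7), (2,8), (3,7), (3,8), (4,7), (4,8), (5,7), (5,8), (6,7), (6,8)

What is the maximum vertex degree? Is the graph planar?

Set-A vertices have degree 2; set-B vertices have degree 7. Maximum degree = max(7,2) = 7.
min(7,2) <= 2, so K_{7,2} avoids a K_{3,3} subdivision and is planar.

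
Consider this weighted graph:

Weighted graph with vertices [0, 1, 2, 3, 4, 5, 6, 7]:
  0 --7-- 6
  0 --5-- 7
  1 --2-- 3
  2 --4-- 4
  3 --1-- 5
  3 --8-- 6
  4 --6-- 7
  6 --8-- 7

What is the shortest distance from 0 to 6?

Using Dijkstra's algorithm from vertex 0:
Shortest path: 0 -> 6
Total weight: 7 = 7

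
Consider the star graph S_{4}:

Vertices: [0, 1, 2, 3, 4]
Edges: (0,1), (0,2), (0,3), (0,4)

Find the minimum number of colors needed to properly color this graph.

S_{4} has one hub adjacent to 4 leaves; leaves are pairwise non-adjacent.
Color the hub 0 and every leaf 1.
Chromatic number = 2.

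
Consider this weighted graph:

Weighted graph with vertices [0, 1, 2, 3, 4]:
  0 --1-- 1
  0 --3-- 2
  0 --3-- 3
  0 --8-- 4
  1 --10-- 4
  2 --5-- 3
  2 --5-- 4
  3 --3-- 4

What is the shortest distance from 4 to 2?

Using Dijkstra's algorithm from vertex 4:
Shortest path: 4 -> 2
Total weight: 5 = 5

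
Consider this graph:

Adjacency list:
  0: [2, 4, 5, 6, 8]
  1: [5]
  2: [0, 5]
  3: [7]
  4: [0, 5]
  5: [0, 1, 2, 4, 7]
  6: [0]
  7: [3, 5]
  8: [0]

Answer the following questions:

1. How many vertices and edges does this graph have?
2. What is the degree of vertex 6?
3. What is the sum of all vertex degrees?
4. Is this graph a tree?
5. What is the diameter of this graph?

Count: 9 vertices, 10 edges.
Vertex 6 has neighbors [0], degree = 1.
Handshaking lemma: 2 * 10 = 20.
A tree on 9 vertices has 8 edges. This graph has 10 edges (2 extra). Not a tree.
Diameter (longest shortest path) = 4.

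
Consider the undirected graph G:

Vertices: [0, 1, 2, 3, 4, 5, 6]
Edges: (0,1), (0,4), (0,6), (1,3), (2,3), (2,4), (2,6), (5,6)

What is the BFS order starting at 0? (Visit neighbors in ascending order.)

BFS from vertex 0 (neighbors processed in ascending order):
Visit order: 0, 1, 4, 6, 3, 2, 5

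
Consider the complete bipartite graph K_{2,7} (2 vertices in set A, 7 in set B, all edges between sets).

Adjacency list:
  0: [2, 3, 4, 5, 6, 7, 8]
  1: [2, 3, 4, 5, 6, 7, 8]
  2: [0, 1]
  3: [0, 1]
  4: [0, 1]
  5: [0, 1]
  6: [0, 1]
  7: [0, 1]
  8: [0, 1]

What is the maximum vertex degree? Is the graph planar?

Set-A vertices have degree 7; set-B vertices have degree 2. Maximum degree = max(2,7) = 7.
min(2,7) <= 2, so K_{2,7} avoids a K_{3,3} subdivision and is planar.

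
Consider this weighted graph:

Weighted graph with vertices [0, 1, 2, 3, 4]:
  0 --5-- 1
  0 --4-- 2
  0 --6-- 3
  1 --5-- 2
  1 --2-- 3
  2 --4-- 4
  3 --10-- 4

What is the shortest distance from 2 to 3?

Using Dijkstra's algorithm from vertex 2:
Shortest path: 2 -> 1 -> 3
Total weight: 5 + 2 = 7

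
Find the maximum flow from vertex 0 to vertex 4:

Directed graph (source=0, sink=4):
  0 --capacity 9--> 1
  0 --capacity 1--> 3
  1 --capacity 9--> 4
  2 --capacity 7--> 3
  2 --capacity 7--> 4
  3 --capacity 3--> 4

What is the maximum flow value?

Computing max flow:
  Flow on (0->1): 9/9
  Flow on (0->3): 1/1
  Flow on (1->4): 9/9
  Flow on (3->4): 1/3
Maximum flow = 10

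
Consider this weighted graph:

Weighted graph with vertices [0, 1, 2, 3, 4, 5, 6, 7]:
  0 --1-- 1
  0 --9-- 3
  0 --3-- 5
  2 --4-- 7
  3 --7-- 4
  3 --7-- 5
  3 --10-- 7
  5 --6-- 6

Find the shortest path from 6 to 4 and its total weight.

Using Dijkstra's algorithm from vertex 6:
Shortest path: 6 -> 5 -> 3 -> 4
Total weight: 6 + 7 + 7 = 20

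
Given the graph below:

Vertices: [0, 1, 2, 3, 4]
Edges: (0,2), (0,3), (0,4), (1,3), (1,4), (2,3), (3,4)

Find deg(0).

Vertex 0 has neighbors [2, 3, 4], so deg(0) = 3.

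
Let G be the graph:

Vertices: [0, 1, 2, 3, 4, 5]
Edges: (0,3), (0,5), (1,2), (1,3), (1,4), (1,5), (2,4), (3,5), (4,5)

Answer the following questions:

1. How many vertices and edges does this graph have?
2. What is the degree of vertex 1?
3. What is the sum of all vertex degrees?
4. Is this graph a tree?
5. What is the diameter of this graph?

Count: 6 vertices, 9 edges.
Vertex 1 has neighbors [2, 3, 4, 5], degree = 4.
Handshaking lemma: 2 * 9 = 18.
A tree on 6 vertices has 5 edges. This graph has 9 edges (4 extra). Not a tree.
Diameter (longest shortest path) = 3.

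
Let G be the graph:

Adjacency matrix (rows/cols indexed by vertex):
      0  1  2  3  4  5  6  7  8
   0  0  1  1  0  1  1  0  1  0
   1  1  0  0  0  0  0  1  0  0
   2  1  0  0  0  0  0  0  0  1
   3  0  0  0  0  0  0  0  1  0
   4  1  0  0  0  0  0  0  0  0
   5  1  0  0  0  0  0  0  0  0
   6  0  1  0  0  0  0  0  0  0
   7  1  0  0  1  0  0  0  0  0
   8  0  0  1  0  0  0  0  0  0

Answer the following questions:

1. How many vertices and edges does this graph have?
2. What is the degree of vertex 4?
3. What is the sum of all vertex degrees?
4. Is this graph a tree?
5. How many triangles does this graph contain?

Count: 9 vertices, 8 edges.
Vertex 4 has neighbors [0], degree = 1.
Handshaking lemma: 2 * 8 = 16.
A graph is a tree iff it is connected and has exactly n-1 edges. This graph is connected (all 9 vertices in one component) and has 9-1 = 8 edges. It is a tree.
Number of triangles = 0.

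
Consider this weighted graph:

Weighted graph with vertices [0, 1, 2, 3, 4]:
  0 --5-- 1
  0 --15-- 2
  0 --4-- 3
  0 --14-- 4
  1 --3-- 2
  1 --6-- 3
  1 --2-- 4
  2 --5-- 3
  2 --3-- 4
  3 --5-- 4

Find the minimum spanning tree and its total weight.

Applying Kruskal's algorithm (sort edges by weight, add if no cycle):
  Add (1,4) w=2
  Add (1,2) w=3
  Skip (2,4) w=3 (creates cycle)
  Add (0,3) w=4
  Add (0,1) w=5
  Skip (2,3) w=5 (creates cycle)
  Skip (3,4) w=5 (creates cycle)
  Skip (1,3) w=6 (creates cycle)
  Skip (0,4) w=14 (creates cycle)
  Skip (0,2) w=15 (creates cycle)
MST weight = 14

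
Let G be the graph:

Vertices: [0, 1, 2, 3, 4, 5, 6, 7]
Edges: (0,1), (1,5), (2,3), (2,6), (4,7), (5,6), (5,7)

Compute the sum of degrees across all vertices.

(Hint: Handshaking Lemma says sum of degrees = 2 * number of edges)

Count edges: 7 edges.
By Handshaking Lemma: sum of degrees = 2 * 7 = 14.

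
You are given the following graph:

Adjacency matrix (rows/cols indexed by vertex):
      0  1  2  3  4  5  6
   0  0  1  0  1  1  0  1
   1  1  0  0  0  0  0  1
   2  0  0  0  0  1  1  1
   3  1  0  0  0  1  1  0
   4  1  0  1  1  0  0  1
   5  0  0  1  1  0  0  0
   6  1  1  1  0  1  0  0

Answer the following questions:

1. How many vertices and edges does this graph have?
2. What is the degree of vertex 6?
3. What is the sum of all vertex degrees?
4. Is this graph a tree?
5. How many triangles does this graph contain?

Count: 7 vertices, 11 edges.
Vertex 6 has neighbors [0, 1, 2, 4], degree = 4.
Handshaking lemma: 2 * 11 = 22.
A tree on 7 vertices has 6 edges. This graph has 11 edges (5 extra). Not a tree.
Number of triangles = 4.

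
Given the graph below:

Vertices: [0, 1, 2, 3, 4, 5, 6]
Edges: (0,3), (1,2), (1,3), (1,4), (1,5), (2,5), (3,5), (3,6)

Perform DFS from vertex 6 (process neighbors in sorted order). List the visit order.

DFS from vertex 6 (neighbors processed in ascending order):
Visit order: 6, 3, 0, 1, 2, 5, 4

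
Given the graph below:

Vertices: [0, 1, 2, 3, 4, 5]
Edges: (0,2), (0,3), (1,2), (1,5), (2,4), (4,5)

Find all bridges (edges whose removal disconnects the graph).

A bridge is an edge whose removal increases the number of connected components.
Bridges found: (0,2), (0,3)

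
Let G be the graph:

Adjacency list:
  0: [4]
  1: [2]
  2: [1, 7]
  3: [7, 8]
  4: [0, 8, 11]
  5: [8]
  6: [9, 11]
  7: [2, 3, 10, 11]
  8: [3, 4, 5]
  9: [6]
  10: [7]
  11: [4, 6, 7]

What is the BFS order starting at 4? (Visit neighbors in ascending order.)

BFS from vertex 4 (neighbors processed in ascending order):
Visit order: 4, 0, 8, 11, 3, 5, 6, 7, 9, 2, 10, 1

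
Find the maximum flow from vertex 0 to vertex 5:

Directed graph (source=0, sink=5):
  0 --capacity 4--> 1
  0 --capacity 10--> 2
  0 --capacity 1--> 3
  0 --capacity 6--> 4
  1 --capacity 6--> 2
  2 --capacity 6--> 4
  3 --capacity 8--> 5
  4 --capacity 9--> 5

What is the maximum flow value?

Computing max flow:
  Flow on (0->2): 6/10
  Flow on (0->3): 1/1
  Flow on (0->4): 3/6
  Flow on (2->4): 6/6
  Flow on (3->5): 1/8
  Flow on (4->5): 9/9
Maximum flow = 10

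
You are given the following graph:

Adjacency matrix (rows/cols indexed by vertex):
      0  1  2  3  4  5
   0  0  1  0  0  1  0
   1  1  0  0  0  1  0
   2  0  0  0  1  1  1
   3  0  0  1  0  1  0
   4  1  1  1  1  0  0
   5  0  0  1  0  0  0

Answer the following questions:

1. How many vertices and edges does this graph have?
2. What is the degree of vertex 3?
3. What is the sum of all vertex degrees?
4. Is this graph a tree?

Count: 6 vertices, 7 edges.
Vertex 3 has neighbors [2, 4], degree = 2.
Handshaking lemma: 2 * 7 = 14.
A tree on 6 vertices has 5 edges. This graph has 7 edges (2 extra). Not a tree.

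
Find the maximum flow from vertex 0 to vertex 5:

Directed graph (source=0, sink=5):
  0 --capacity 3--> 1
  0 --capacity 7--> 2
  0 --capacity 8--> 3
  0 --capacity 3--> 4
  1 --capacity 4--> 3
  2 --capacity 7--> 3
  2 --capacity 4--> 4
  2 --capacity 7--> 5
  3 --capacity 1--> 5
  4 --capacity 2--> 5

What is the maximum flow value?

Computing max flow:
  Flow on (0->2): 7/7
  Flow on (0->3): 1/8
  Flow on (0->4): 2/3
  Flow on (2->5): 7/7
  Flow on (3->5): 1/1
  Flow on (4->5): 2/2
Maximum flow = 10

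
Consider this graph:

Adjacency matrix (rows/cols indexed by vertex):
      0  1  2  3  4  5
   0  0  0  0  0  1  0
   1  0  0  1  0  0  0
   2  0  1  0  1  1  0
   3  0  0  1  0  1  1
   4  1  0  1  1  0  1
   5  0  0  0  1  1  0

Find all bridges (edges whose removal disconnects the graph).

A bridge is an edge whose removal increases the number of connected components.
Bridges found: (0,4), (1,2)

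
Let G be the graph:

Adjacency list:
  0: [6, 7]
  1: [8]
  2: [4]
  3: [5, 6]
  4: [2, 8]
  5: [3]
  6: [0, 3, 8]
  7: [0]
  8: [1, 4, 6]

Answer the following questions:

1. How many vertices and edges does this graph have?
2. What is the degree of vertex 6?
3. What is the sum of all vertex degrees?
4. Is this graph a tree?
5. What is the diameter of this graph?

Count: 9 vertices, 8 edges.
Vertex 6 has neighbors [0, 3, 8], degree = 3.
Handshaking lemma: 2 * 8 = 16.
A graph is a tree iff it is connected and has exactly n-1 edges. This graph is connected (all 9 vertices in one component) and has 9-1 = 8 edges. It is a tree.
Diameter (longest shortest path) = 5.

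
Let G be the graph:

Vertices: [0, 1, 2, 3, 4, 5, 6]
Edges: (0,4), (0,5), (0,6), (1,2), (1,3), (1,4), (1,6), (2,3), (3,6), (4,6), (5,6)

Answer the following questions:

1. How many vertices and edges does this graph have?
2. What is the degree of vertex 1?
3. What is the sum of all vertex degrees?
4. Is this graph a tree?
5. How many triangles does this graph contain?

Count: 7 vertices, 11 edges.
Vertex 1 has neighbors [2, 3, 4, 6], degree = 4.
Handshaking lemma: 2 * 11 = 22.
A tree on 7 vertices has 6 edges. This graph has 11 edges (5 extra). Not a tree.
Number of triangles = 5.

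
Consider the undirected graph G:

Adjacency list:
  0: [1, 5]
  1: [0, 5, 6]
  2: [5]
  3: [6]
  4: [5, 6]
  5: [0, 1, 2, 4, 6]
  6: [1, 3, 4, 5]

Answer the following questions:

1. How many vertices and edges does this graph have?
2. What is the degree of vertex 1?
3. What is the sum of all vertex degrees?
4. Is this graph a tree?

Count: 7 vertices, 9 edges.
Vertex 1 has neighbors [0, 5, 6], degree = 3.
Handshaking lemma: 2 * 9 = 18.
A tree on 7 vertices has 6 edges. This graph has 9 edges (3 extra). Not a tree.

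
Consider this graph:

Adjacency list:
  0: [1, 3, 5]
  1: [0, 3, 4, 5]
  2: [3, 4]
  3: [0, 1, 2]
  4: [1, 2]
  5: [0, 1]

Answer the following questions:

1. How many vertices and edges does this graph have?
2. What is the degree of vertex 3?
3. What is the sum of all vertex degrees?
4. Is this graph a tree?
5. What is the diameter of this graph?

Count: 6 vertices, 8 edges.
Vertex 3 has neighbors [0, 1, 2], degree = 3.
Handshaking lemma: 2 * 8 = 16.
A tree on 6 vertices has 5 edges. This graph has 8 edges (3 extra). Not a tree.
Diameter (longest shortest path) = 3.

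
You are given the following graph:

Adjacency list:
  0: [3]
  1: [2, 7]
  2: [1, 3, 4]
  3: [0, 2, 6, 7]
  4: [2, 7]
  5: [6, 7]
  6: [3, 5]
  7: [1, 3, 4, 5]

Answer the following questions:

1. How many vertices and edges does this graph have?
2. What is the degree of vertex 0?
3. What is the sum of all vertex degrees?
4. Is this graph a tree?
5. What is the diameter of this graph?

Count: 8 vertices, 10 edges.
Vertex 0 has neighbors [3], degree = 1.
Handshaking lemma: 2 * 10 = 20.
A tree on 8 vertices has 7 edges. This graph has 10 edges (3 extra). Not a tree.
Diameter (longest shortest path) = 3.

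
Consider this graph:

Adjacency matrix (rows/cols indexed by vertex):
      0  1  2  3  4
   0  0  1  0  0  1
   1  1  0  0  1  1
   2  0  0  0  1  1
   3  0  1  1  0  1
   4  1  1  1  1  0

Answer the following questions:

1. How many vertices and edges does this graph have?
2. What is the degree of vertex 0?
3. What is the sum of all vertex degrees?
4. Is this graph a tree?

Count: 5 vertices, 7 edges.
Vertex 0 has neighbors [1, 4], degree = 2.
Handshaking lemma: 2 * 7 = 14.
A tree on 5 vertices has 4 edges. This graph has 7 edges (3 extra). Not a tree.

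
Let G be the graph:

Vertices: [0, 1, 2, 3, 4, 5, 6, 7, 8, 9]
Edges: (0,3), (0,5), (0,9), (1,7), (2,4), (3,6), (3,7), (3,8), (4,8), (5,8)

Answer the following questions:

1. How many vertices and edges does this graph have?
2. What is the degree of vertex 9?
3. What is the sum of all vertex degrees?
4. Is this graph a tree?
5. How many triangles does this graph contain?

Count: 10 vertices, 10 edges.
Vertex 9 has neighbors [0], degree = 1.
Handshaking lemma: 2 * 10 = 20.
A tree on 10 vertices has 9 edges. This graph has 10 edges (1 extra). Not a tree.
Number of triangles = 0.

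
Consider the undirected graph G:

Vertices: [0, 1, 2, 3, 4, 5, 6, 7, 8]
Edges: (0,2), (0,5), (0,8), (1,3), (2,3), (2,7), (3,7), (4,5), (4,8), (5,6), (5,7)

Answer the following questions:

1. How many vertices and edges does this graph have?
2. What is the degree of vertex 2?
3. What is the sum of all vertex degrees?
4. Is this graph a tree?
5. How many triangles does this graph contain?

Count: 9 vertices, 11 edges.
Vertex 2 has neighbors [0, 3, 7], degree = 3.
Handshaking lemma: 2 * 11 = 22.
A tree on 9 vertices has 8 edges. This graph has 11 edges (3 extra). Not a tree.
Number of triangles = 1.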